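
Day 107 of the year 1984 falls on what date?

Apr 16, 1984

Jan has 31 days (107 − 31 = 76 remain).
Feb has 29 days (76 − 29 = 47 remain).
Mar has 31 days (47 − 31 = 16 remain).
16 into Apr → Apr 16.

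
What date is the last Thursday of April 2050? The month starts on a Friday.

2050-04-28

April 2050 begins on a Friday, so the first Thursday is April 7 (6 days later).
April 2050 has 30 days. Adding weeks: 7, 14, 21, 28 — the last one ≤ 30 is the 28th.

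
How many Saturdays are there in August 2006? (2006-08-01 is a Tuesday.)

4

2006-08-01 is a Tuesday; the first Saturday on or after it is 2006-08-05 (4 days later).
From 2006-08-05 to 2006-08-31 is 31 − 5 = 26 days.
26 ÷ 7 = 3 full weeks with remainder 5, so 3 more Saturdays after the first → 4.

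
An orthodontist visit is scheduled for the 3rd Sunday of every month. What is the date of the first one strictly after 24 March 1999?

18 April 1999

March 1999 starts on a Monday; its first Sunday is the 7th, so the 3rd Sunday is the 21st — 21 March 1999.
That is not after 24 March 1999, so look at April 1999.
April 1999 starts on a Thursday; its first Sunday is the 4th, so the 3rd Sunday is the 18th — 18 April 1999.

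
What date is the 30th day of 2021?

30 into Jan → Jan 30.

Jan 30, 2021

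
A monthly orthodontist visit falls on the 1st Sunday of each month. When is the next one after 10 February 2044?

February 2044 starts on a Monday, so its 1st Sunday is 7 February 2044 (6 days in).
That is not after 10 February 2044, so look at March 2044.
March 2044 starts on a Tuesday, so its 1st Sunday is 6 March 2044 (5 days in).

6 March 2044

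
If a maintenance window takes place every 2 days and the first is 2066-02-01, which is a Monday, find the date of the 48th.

The 48th occurrence is 47 intervals after the first: 47 × 2 = 94 days after 2066-02-01.
February has 28 days — 27 days to the end of February leaves 67.
March has 31 days (36 left).
April has 30 days (6 left).
6 days into May → 2066-05-06.

2066-05-06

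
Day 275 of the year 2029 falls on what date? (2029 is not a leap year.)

October 2, 2029

January has 31 days (275 − 31 = 244 remain).
February has 28 days (244 − 28 = 216 remain).
March has 31 days (216 − 31 = 185 remain).
April has 30 days (185 − 30 = 155 remain).
May has 31 days (155 − 31 = 124 remain).
June has 30 days (124 − 30 = 94 remain).
July has 31 days (94 − 31 = 63 remain).
August has 31 days (63 − 31 = 32 remain).
September has 30 days (32 − 30 = 2 remain).
2 into October → October 2.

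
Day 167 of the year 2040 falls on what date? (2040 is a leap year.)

January has 31 days (167 − 31 = 136 remain).
February has 29 days (136 − 29 = 107 remain).
March has 31 days (107 − 31 = 76 remain).
April has 30 days (76 − 30 = 46 remain).
May has 31 days (46 − 31 = 15 remain).
15 into June → June 15.

June 15, 2040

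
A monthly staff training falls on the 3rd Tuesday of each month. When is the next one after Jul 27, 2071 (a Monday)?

Jul 2071 starts on a Wednesday; its first Tuesday is the 7th, so the 3rd Tuesday is the 21st — Jul 21, 2071.
That is not after Jul 27, 2071, so look at Aug 2071.
Aug 2071 starts on a Saturday; its first Tuesday is the 4th, so the 3rd Tuesday is the 18th — Aug 18, 2071.

Aug 18, 2071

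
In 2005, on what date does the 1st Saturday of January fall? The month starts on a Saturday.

January 2005 begins on a Saturday, so the first Saturday is January 1.

2005-01-01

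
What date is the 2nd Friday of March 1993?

The first Friday of March 1993 is March 5.
The 2nd Friday is 1 weeks later: 5 + 7 = 12.

March 12, 1993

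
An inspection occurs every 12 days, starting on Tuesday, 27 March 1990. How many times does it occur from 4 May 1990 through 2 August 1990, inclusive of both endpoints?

Occurrences land 12·i days after 27 March 1990 for i = 0, 1, 2, …
4 May 1990 is 38 days after the start; 38 ÷ 12 = 3 remainder 2; since the remainder is 2, round up to i = 4. First occurrence in the window: #5 on 14 May 1990 (4×12 = 48 days in).
2 August 1990 is 128 days after the start; 128 ÷ 12 = 10 remainder 8. Last occurrence in the window: #11 on 25 July 1990.
Occurrences #5 through #11: 7 in total.

7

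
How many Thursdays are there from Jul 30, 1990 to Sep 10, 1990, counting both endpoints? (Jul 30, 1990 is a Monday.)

Jul 30, 1990 is a Monday; the first Thursday on or after it is Aug 2, 1990 (3 days later).
From Aug 2, 1990 to Sep 10, 1990: 29 + 10 = 39 days (rest of Aug, Sep).
39 ÷ 7 = 5 full weeks with remainder 4, so 5 more Thursdays after the first → 6.

6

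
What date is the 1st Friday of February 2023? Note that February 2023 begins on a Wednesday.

February 3, 2023

February 2023 begins on a Wednesday, so the first Friday is February 3 (2 days later).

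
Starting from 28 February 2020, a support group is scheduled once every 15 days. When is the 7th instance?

28 May 2020

The 7th occurrence is 6 intervals after the first: 6 × 15 = 90 days after 28 February 2020.
February has 29 days — 1 day to the end of February leaves 89.
March has 31 days (58 left).
April has 30 days (28 left).
28 days into May → 28 May 2020.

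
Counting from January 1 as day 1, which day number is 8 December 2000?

343

Days in months before December: 31 + 29 + 31 + 30 + 31 + 30 + 31 + 31 + 30 + 31 + 30 = 335.
Plus 8 days into December → day 343.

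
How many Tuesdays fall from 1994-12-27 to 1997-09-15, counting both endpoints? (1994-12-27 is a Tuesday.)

142

1994-12-27 is a Tuesday; the first Tuesday on or after it is 1994-12-27.
From 1994-12-27 to 1997-09-15: 4 + 365 + 366 + 258 = 993 days (rest of 1994, 1995, 1996, to 1997-09-15 in 1997).
993 ÷ 7 = 141 full weeks with remainder 6, so 141 more Tuesdays after the first → 142.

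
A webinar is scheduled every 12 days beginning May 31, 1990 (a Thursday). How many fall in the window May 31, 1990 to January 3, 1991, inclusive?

19

Occurrences land 12·i days after May 31, 1990 for i = 0, 1, 2, …
The window opens on the start date, so the first occurrence inside is #1 on May 31, 1990.
January 3, 1991 is 217 days after the start; 217 ÷ 12 = 18 remainder 1. Last occurrence in the window: #19 on January 2, 1991.
Occurrences #1 through #19: 19 in total.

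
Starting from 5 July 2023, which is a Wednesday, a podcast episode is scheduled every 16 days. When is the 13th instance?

13 January 2024

The 13th occurrence is 12 intervals after the first: 12 × 16 = 192 days after 5 July 2023.
July has 31 days — 26 days to the end of July leaves 166.
August has 31 days (135 left).
September has 30 days (105 left).
October has 31 days (74 left).
November has 30 days (44 left).
December has 31 days (13 left).
13 days into January → 13 January 2024.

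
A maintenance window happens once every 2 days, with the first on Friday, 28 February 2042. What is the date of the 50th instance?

6 June 2042

The 50th occurrence is 49 intervals after the first: 49 × 2 = 98 days after 28 February 2042.
February has 28 days — 0 days to the end of February leaves 98.
March has 31 days (67 left).
April has 30 days (37 left).
May has 31 days (6 left).
6 days into June → 6 June 2042.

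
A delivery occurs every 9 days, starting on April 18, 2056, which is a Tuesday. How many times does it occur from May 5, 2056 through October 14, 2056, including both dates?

Occurrences land 9·i days after April 18, 2056 for i = 0, 1, 2, …
May 5, 2056 is 17 days after the start; 17 ÷ 9 = 1 remainder 8; since the remainder is 8, round up to i = 2. First occurrence in the window: #3 on May 6, 2056 (2×9 = 18 days in).
October 14, 2056 is 179 days after the start; 179 ÷ 9 = 19 remainder 8. Last occurrence in the window: #20 on October 6, 2056.
Occurrences #3 through #20: 18 in total.

18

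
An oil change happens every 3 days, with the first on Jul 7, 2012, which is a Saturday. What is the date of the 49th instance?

The 49th occurrence is 48 intervals after the first: 48 × 3 = 144 days after Jul 7, 2012.
Jul has 31 days — 24 days to the end of Jul leaves 120.
Aug has 31 days (89 left).
Sep has 30 days (59 left).
Oct has 31 days (28 left).
28 days into Nov → Nov 28, 2012.

Nov 28, 2012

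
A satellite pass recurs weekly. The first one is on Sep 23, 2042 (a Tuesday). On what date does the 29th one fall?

The 29th occurrence is 28 intervals after the first: 28 × 7 = 196 days after Sep 23, 2042.
Sep has 30 days — 7 days to the end of Sep leaves 189.
Oct has 31 days (158 left).
Nov has 30 days (128 left).
Dec has 31 days (97 left).
Jan has 31 days (66 left).
Feb has 28 days (38 left).
Mar has 31 days (7 left).
7 days into Apr → Apr 7, 2043.

Apr 7, 2043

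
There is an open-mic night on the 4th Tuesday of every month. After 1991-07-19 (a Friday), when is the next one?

July 1991 starts on a Monday; its first Tuesday is the 2nd, so the 4th Tuesday is the 23rd — 1991-07-23.
1991-07-23 is after 1991-07-19, so that is the next one.

1991-07-23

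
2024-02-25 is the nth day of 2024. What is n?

Days in months before February: 31 = 31.
Plus 25 days into February → day 56.

56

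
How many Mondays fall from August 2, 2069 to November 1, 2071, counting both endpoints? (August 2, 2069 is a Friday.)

August 2, 2069 is a Friday; the first Monday on or after it is August 5, 2069 (3 days later).
From August 5, 2069 to November 1, 2071: 148 + 365 + 305 = 818 days (rest of 2069, 2070, to November 1, 2071 in 2071).
818 ÷ 7 = 116 full weeks with remainder 6, so 116 more Mondays after the first → 117.

117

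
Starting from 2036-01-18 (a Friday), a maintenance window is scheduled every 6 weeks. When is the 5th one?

The 5th occurrence is 4 intervals after the first: 4 × 42 = 168 days after 2036-01-18.
January has 31 days — 13 days to the end of January leaves 155.
February has 29 days (126 left).
March has 31 days (95 left).
April has 30 days (65 left).
May has 31 days (34 left).
June has 30 days (4 left).
4 days into July → 2036-07-04.

2036-07-04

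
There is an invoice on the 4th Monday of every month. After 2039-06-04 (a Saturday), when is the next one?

June 2039 starts on a Wednesday; its first Monday is the 6th, so the 4th Monday is the 27th — 2039-06-27.
2039-06-27 is after 2039-06-04, so that is the next one.

2039-06-27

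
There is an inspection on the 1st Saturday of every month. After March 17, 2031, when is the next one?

March 2031 starts on a Saturday, so its 1st Saturday is March 1, 2031.
That is not after March 17, 2031, so look at April 2031.
April 2031 starts on a Tuesday, so its 1st Saturday is April 5, 2031 (4 days in).

April 5, 2031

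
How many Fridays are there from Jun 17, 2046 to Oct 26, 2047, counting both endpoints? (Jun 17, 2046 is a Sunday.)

Jun 17, 2046 is a Sunday; the first Friday on or after it is Jun 22, 2046 (5 days later).
From Jun 22, 2046 to Oct 26, 2047: 192 + 299 = 491 days (rest of 2046, to Oct 26, 2047 in 2047).
491 ÷ 7 = 70 full weeks with remainder 1, so 70 more Fridays after the first → 71.

71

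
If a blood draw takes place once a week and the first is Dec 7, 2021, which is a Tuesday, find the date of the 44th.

The 44th occurrence is 43 intervals after the first: 43 × 7 = 301 days after Dec 7, 2021.
Dec has 31 days — 24 days to the end of Dec leaves 277.
Jan has 31 days (246 left).
Feb has 28 days (218 left).
Mar has 31 days (187 left).
Apr has 30 days (157 left).
May has 31 days (126 left).
Jun has 30 days (96 left).
Jul has 31 days (65 left).
Aug has 31 days (34 left).
Sep has 30 days (4 left).
4 days into Oct → Oct 4, 2022.

Oct 4, 2022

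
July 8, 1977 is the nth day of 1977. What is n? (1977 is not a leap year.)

Days in months before July: 31 + 28 + 31 + 30 + 31 + 30 = 181.
Plus 8 days into July → day 189.

189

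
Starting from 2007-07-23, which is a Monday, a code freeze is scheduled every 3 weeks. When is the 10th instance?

The 10th occurrence is 9 intervals after the first: 9 × 21 = 189 days after 2007-07-23.
July has 31 days — 8 days to the end of July leaves 181.
August has 31 days (150 left).
September has 30 days (120 left).
October has 31 days (89 left).
November has 30 days (59 left).
December has 31 days (28 left).
28 days into January → 2008-01-28.

2008-01-28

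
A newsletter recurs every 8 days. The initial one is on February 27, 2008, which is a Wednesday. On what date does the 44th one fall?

The 44th occurrence is 43 intervals after the first: 43 × 8 = 344 days after February 27, 2008.
February has 29 days — 2 days to the end of February leaves 342.
March has 31 days (311 left).
April has 30 days (281 left).
May has 31 days (250 left).
June has 30 days (220 left).
July has 31 days (189 left).
August has 31 days (158 left).
September has 30 days (128 left).
October has 31 days (97 left).
November has 30 days (67 left).
December has 31 days (36 left).
January has 31 days (5 left).
5 days into February → February 5, 2009.

February 5, 2009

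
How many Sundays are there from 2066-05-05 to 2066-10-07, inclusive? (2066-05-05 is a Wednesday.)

22

2066-05-05 is a Wednesday; the first Sunday on or after it is 2066-05-09 (4 days later).
From 2066-05-09 to 2066-10-07: 22 + 30 + 31 + 31 + 30 + 7 = 151 days (rest of May, June, July, August, September, October).
151 ÷ 7 = 21 full weeks with remainder 4, so 21 more Sundays after the first → 22.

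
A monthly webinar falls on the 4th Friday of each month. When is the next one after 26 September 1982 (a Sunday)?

22 October 1982

September 1982 starts on a Wednesday; its first Friday is the 3rd, so the 4th Friday is the 24th — 24 September 1982.
That is not after 26 September 1982, so look at October 1982.
October 1982 starts on a Friday; its first Friday is the 1st, so the 4th Friday is the 22nd — 22 October 1982.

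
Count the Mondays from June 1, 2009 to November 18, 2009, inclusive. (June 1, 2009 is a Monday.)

June 1, 2009 is a Monday; the first Monday on or after it is June 1, 2009.
From June 1, 2009 to November 18, 2009: 29 + 31 + 31 + 30 + 31 + 18 = 170 days (rest of June, July, August, September, October, November).
170 ÷ 7 = 24 full weeks with remainder 2, so 24 more Mondays after the first → 25.

25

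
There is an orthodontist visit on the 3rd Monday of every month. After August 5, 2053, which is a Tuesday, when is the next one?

August 2053 starts on a Friday; its first Monday is the 4th, so the 3rd Monday is the 18th — August 18, 2053.
August 18, 2053 is after August 5, 2053, so that is the next one.

August 18, 2053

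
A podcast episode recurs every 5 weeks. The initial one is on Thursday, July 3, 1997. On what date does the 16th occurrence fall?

December 10, 1998

The 16th occurrence is 15 intervals after the first: 15 × 35 = 525 days after July 3, 1997.
July has 31 days — 28 days to the end of July leaves 497.
From end of July to end of 1997 is 153 days (344 left).
January has 31 days (313 left).
February has 28 days (285 left).
March has 31 days (254 left).
April has 30 days (224 left).
May has 31 days (193 left).
June has 30 days (163 left).
July has 31 days (132 left).
August has 31 days (101 left).
September has 30 days (71 left).
October has 31 days (40 left).
November has 30 days (10 left).
10 days into December → December 10, 1998.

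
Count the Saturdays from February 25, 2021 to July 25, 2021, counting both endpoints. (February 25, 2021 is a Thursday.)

22

February 25, 2021 is a Thursday; the first Saturday on or after it is February 27, 2021 (2 days later).
From February 27, 2021 to July 25, 2021: 1 + 31 + 30 + 31 + 30 + 25 = 148 days (rest of February, March, April, May, June, July).
148 ÷ 7 = 21 full weeks with remainder 1, so 21 more Saturdays after the first → 22.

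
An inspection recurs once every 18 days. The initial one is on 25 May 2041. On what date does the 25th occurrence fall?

The 25th occurrence is 24 intervals after the first: 24 × 18 = 432 days after 25 May 2041.
May has 31 days — 6 days to the end of May leaves 426.
From end of May to end of 2041 is 214 days (212 left).
January has 31 days (181 left).
February has 28 days (153 left).
March has 31 days (122 left).
April has 30 days (92 left).
May has 31 days (61 left).
June has 30 days (31 left).
31 days into July → 31 July 2042.

31 July 2042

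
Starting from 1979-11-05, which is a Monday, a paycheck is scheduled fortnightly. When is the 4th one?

The 4th occurrence is 3 intervals after the first: 3 × 14 = 42 days after 1979-11-05.
November has 30 days — 25 days to the end of November leaves 17.
17 days into December → 1979-12-17.

1979-12-17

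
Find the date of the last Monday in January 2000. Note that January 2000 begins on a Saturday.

January 2000 begins on a Saturday, so the first Monday is January 3 (2 days later).
January 2000 has 31 days. Adding weeks: 3, 10, 17, 24, 31 — the last one ≤ 31 is the 31st.

31 January 2000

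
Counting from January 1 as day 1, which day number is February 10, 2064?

41

Days in months before February: 31 = 31.
Plus 10 days into February → day 41.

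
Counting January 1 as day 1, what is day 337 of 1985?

January has 31 days (337 − 31 = 306 remain).
February has 28 days (306 − 28 = 278 remain).
March has 31 days (278 − 31 = 247 remain).
April has 30 days (247 − 30 = 217 remain).
May has 31 days (217 − 31 = 186 remain).
June has 30 days (186 − 30 = 156 remain).
July has 31 days (156 − 31 = 125 remain).
August has 31 days (125 − 31 = 94 remain).
September has 30 days (94 − 30 = 64 remain).
October has 31 days (64 − 31 = 33 remain).
November has 30 days (33 − 30 = 3 remain).
3 into December → December 3.

3 December 1985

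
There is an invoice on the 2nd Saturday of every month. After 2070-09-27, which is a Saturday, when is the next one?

September 2070 starts on a Monday; its first Saturday is the 6th, so the 2nd Saturday is the 13th — 2070-09-13.
That is not after 2070-09-27, so look at October 2070.
October 2070 starts on a Wednesday; its first Saturday is the 4th, so the 2nd Saturday is the 11th — 2070-10-11.

2070-10-11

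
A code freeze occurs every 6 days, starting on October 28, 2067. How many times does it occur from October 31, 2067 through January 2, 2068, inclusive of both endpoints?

11

Occurrences land 6·i days after October 28, 2067 for i = 0, 1, 2, …
October 31, 2067 is 3 days after the start; 3 ÷ 6 = 0 remainder 3; since the remainder is 3, round up to i = 1. First occurrence in the window: #2 on November 3, 2067 (1×6 = 6 days in).
January 2, 2068 is 66 days after the start; 66 ÷ 6 = 11 remainder 0. Last occurrence in the window: #12 on January 2, 2068.
Occurrences #2 through #12: 11 in total.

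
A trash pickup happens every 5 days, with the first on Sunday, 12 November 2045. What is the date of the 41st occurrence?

The 41st occurrence is 40 intervals after the first: 40 × 5 = 200 days after 12 November 2045.
November has 30 days — 18 days to the end of November leaves 182.
December has 31 days (151 left).
January has 31 days (120 left).
February has 28 days (92 left).
March has 31 days (61 left).
April has 30 days (31 left).
31 days into May → 31 May 2046.

31 May 2046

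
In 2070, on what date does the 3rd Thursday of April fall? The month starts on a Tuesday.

April 2070 begins on a Tuesday, so the first Thursday is April 3 (2 days later).
The 3rd Thursday is 2 weeks later: 3 + 14 = 17.

April 17, 2070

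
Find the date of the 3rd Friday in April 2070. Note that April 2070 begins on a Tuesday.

18 April 2070

April 2070 begins on a Tuesday, so the first Friday is April 4 (3 days later).
The 3rd Friday is 2 weeks later: 4 + 14 = 18.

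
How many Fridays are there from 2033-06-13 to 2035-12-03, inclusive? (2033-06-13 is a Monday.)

129

2033-06-13 is a Monday; the first Friday on or after it is 2033-06-17 (4 days later).
From 2033-06-17 to 2035-12-03: 197 + 365 + 337 = 899 days (rest of 2033, 2034, to 2035-12-03 in 2035).
899 ÷ 7 = 128 full weeks with remainder 3, so 128 more Fridays after the first → 129.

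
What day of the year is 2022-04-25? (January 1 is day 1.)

Days in months before April: 31 + 28 + 31 = 90.
Plus 25 days into April → day 115.

115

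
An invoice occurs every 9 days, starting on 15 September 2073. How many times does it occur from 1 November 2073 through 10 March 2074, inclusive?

14

Occurrences land 9·i days after 15 September 2073 for i = 0, 1, 2, …
1 November 2073 is 47 days after the start; 47 ÷ 9 = 5 remainder 2; since the remainder is 2, round up to i = 6. First occurrence in the window: #7 on 8 November 2073 (6×9 = 54 days in).
10 March 2074 is 176 days after the start; 176 ÷ 9 = 19 remainder 5. Last occurrence in the window: #20 on 5 March 2074.
Occurrences #7 through #20: 14 in total.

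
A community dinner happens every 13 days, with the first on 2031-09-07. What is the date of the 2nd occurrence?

2031-09-20

The 2nd occurrence is 1 interval after the first: 1 × 13 = 13 days after 2031-09-07.
13 days later is 2031-09-20.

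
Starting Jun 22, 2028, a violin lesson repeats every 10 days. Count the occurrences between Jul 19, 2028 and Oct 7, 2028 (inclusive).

Occurrences land 10·i days after Jun 22, 2028 for i = 0, 1, 2, …
Jul 19, 2028 is 27 days after the start; 27 ÷ 10 = 2 remainder 7; since the remainder is 7, round up to i = 3. First occurrence in the window: #4 on Jul 22, 2028 (3×10 = 30 days in).
Oct 7, 2028 is 107 days after the start; 107 ÷ 10 = 10 remainder 7. Last occurrence in the window: #11 on Sep 30, 2028.
Occurrences #4 through #11: 8 in total.

8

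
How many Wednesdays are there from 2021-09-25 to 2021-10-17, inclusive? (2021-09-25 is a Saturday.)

2021-09-25 is a Saturday; the first Wednesday on or after it is 2021-09-29 (4 days later).
From 2021-09-29 to 2021-10-17: 1 + 17 = 18 days (rest of September, October).
18 ÷ 7 = 2 full weeks with remainder 4, so 2 more Wednesdays after the first → 3.

3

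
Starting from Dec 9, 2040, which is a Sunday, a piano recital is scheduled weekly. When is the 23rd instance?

The 23rd occurrence is 22 intervals after the first: 22 × 7 = 154 days after Dec 9, 2040.
Dec has 31 days — 22 days to the end of Dec leaves 132.
Jan has 31 days (101 left).
Feb has 28 days (73 left).
Mar has 31 days (42 left).
Apr has 30 days (12 left).
12 days into May → May 12, 2041.

May 12, 2041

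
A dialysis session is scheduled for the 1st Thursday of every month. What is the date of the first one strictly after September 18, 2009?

September 2009 starts on a Tuesday, so its 1st Thursday is September 3, 2009 (2 days in).
That is not after September 18, 2009, so look at October 2009.
October 2009 starts on a Thursday, so its 1st Thursday is October 1, 2009.

October 1, 2009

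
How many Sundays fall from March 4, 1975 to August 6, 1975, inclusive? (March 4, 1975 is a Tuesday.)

22

March 4, 1975 is a Tuesday; the first Sunday on or after it is March 9, 1975 (5 days later).
From March 9, 1975 to August 6, 1975: 22 + 30 + 31 + 30 + 31 + 6 = 150 days (rest of March, April, May, June, July, August).
150 ÷ 7 = 21 full weeks with remainder 3, so 21 more Sundays after the first → 22.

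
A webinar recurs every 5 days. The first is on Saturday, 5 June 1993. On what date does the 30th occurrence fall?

28 October 1993

The 30th occurrence is 29 intervals after the first: 29 × 5 = 145 days after 5 June 1993.
June has 30 days — 25 days to the end of June leaves 120.
July has 31 days (89 left).
August has 31 days (58 left).
September has 30 days (28 left).
28 days into October → 28 October 1993.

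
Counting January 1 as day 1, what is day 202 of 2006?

January has 31 days (202 − 31 = 171 remain).
February has 28 days (171 − 28 = 143 remain).
March has 31 days (143 − 31 = 112 remain).
April has 30 days (112 − 30 = 82 remain).
May has 31 days (82 − 31 = 51 remain).
June has 30 days (51 − 30 = 21 remain).
21 into July → July 21.

21 July 2006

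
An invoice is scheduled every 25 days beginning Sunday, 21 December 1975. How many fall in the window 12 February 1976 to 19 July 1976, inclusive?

Occurrences land 25·i days after 21 December 1975 for i = 0, 1, 2, …
12 February 1976 is 53 days after the start; 53 ÷ 25 = 2 remainder 3; since the remainder is 3, round up to i = 3. First occurrence in the window: #4 on 5 March 1976 (3×25 = 75 days in).
19 July 1976 is 211 days after the start; 211 ÷ 25 = 8 remainder 11. Last occurrence in the window: #9 on 8 July 1976.
Occurrences #4 through #9: 6 in total.

6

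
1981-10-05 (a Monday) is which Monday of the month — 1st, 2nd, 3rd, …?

Day 5 falls in week ⌈5/7⌉ of the month.
Days 1–7 hold the 1st Monday, 8–14 the 2nd, 15–21 the 3rd, 22–28 the 4th, 29–31 the 5th.
5 is in the range for the 1st.

1st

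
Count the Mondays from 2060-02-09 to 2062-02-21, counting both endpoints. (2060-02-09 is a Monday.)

2060-02-09 is a Monday; the first Monday on or after it is 2060-02-09.
From 2060-02-09 to 2062-02-21: 326 + 365 + 52 = 743 days (rest of 2060, 2061, to 2062-02-21 in 2062).
743 ÷ 7 = 106 full weeks with remainder 1, so 106 more Mondays after the first → 107.

107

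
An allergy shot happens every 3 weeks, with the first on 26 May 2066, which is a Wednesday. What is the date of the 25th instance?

The 25th occurrence is 24 intervals after the first: 24 × 21 = 504 days after 26 May 2066.
May has 31 days — 5 days to the end of May leaves 499.
From end of May to end of 2066 is 214 days (285 left).
January has 31 days (254 left).
February has 28 days (226 left).
March has 31 days (195 left).
April has 30 days (165 left).
May has 31 days (134 left).
June has 30 days (104 left).
July has 31 days (73 left).
August has 31 days (42 left).
September has 30 days (12 left).
12 days into October → 12 October 2067.

12 October 2067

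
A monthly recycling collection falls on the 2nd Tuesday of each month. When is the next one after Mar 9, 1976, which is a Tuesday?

Apr 13, 1976

Mar 1976 starts on a Monday; its first Tuesday is the 2nd, so the 2nd Tuesday is the 9th — Mar 9, 1976.
That is not after Mar 9, 1976, so look at Apr 1976.
Apr 1976 starts on a Thursday; its first Tuesday is the 6th, so the 2nd Tuesday is the 13th — Apr 13, 1976.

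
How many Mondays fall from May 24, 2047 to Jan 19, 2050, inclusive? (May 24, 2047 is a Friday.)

May 24, 2047 is a Friday; the first Monday on or after it is May 27, 2047 (3 days later).
From May 27, 2047 to Jan 19, 2050: 218 + 366 + 365 + 19 = 968 days (rest of 2047, 2048, 2049, to Jan 19, 2050 in 2050).
968 ÷ 7 = 138 full weeks with remainder 2, so 138 more Mondays after the first → 139.

139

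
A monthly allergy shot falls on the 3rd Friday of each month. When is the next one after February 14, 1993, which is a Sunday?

February 19, 1993

February 1993 starts on a Monday; its first Friday is the 5th, so the 3rd Friday is the 19th — February 19, 1993.
February 19, 1993 is after February 14, 1993, so that is the next one.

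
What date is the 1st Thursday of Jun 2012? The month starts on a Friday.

Jun 7, 2012

Jun 2012 begins on a Friday, so the first Thursday is Jun 7 (6 days later).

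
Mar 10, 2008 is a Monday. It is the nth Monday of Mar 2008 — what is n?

2nd

Day 10 falls in week ⌈10/7⌉ of the month.
Days 1–7 hold the 1st Monday, 8–14 the 2nd, 15–21 the 3rd, 22–28 the 4th, 29–31 the 5th.
10 is in the range for the 2nd.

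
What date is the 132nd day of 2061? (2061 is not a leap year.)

12 May 2061

January has 31 days (132 − 31 = 101 remain).
February has 28 days (101 − 28 = 73 remain).
March has 31 days (73 − 31 = 42 remain).
April has 30 days (42 − 30 = 12 remain).
12 into May → May 12.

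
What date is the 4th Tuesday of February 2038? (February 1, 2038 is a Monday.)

February 2038 begins on a Monday, so the first Tuesday is February 2 (1 day later).
The 4th Tuesday is 3 weeks later: 2 + 21 = 23.

23 February 2038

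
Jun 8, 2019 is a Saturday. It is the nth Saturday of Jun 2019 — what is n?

Day 8 falls in week ⌈8/7⌉ of the month.
Days 1–7 hold the 1st Saturday, 8–14 the 2nd, 15–21 the 3rd, 22–28 the 4th, 29–31 the 5th.
8 is in the range for the 2nd.

2nd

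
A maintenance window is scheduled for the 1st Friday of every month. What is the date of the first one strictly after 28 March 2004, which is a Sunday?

2 April 2004

March 2004 starts on a Monday, so its 1st Friday is 5 March 2004 (4 days in).
That is not after 28 March 2004, so look at April 2004.
April 2004 starts on a Thursday, so its 1st Friday is 2 April 2004 (1 day in).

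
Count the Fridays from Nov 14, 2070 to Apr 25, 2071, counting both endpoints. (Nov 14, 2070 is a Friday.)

24

Nov 14, 2070 is a Friday; the first Friday on or after it is Nov 14, 2070.
From Nov 14, 2070 to Apr 25, 2071: 16 + 31 + 31 + 28 + 31 + 25 = 162 days (rest of Nov, Dec, Jan, Feb, Mar, Apr).
162 ÷ 7 = 23 full weeks with remainder 1, so 23 more Fridays after the first → 24.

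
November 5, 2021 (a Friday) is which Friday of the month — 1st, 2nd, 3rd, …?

Day 5 falls in week ⌈5/7⌉ of the month.
Days 1–7 hold the 1st Friday, 8–14 the 2nd, 15–21 the 3rd, 22–28 the 4th, 29–31 the 5th.
5 is in the range for the 1st.

1st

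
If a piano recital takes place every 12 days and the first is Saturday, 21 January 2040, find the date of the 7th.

2 April 2040

The 7th occurrence is 6 intervals after the first: 6 × 12 = 72 days after 21 January 2040.
January has 31 days — 10 days to the end of January leaves 62.
February has 29 days (33 left).
March has 31 days (2 left).
2 days into April → 2 April 2040.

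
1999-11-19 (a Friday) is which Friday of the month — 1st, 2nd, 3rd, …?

3rd

Day 19 falls in week ⌈19/7⌉ of the month.
Days 1–7 hold the 1st Friday, 8–14 the 2nd, 15–21 the 3rd, 22–28 the 4th, 29–31 the 5th.
19 is in the range for the 3rd.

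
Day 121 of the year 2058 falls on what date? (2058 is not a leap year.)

January has 31 days (121 − 31 = 90 remain).
February has 28 days (90 − 28 = 62 remain).
March has 31 days (62 − 31 = 31 remain).
April has 30 days (31 − 30 = 1 remain).
1 into May → May 1.

May 1, 2058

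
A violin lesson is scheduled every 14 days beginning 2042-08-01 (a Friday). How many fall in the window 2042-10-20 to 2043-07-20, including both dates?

20

Occurrences land 14·i days after 2042-08-01 for i = 0, 1, 2, …
2042-10-20 is 80 days after the start; 80 ÷ 14 = 5 remainder 10; since the remainder is 10, round up to i = 6. First occurrence in the window: #7 on 2042-10-24 (6×14 = 84 days in).
2043-07-20 is 353 days after the start; 353 ÷ 14 = 25 remainder 3. Last occurrence in the window: #26 on 2043-07-17.
Occurrences #7 through #26: 20 in total.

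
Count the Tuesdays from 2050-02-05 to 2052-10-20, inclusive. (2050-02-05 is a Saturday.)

141

2050-02-05 is a Saturday; the first Tuesday on or after it is 2050-02-08 (3 days later).
From 2050-02-08 to 2052-10-20: 326 + 365 + 294 = 985 days (rest of 2050, 2051, to 2052-10-20 in 2052).
985 ÷ 7 = 140 full weeks with remainder 5, so 140 more Tuesdays after the first → 141.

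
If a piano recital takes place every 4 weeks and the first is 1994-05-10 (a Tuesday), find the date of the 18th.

1995-08-29

The 18th occurrence is 17 intervals after the first: 17 × 28 = 476 days after 1994-05-10.
May has 31 days — 21 days to the end of May leaves 455.
From end of May to end of 1994 is 214 days (241 left).
January has 31 days (210 left).
February has 28 days (182 left).
March has 31 days (151 left).
April has 30 days (121 left).
May has 31 days (90 left).
June has 30 days (60 left).
July has 31 days (29 left).
29 days into August → 1995-08-29.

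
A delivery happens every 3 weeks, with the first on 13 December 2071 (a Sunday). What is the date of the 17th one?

The 17th occurrence is 16 intervals after the first: 16 × 21 = 336 days after 13 December 2071.
December has 31 days — 18 days to the end of December leaves 318.
January has 31 days (287 left).
February has 29 days (258 left).
March has 31 days (227 left).
April has 30 days (197 left).
May has 31 days (166 left).
June has 30 days (136 left).
July has 31 days (105 left).
August has 31 days (74 left).
September has 30 days (44 left).
October has 31 days (13 left).
13 days into November → 13 November 2072.

13 November 2072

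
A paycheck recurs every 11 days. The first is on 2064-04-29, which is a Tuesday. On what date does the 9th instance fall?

The 9th occurrence is 8 intervals after the first: 8 × 11 = 88 days after 2064-04-29.
April has 30 days — 1 day to the end of April leaves 87.
May has 31 days (56 left).
June has 30 days (26 left).
26 days into July → 2064-07-26.

2064-07-26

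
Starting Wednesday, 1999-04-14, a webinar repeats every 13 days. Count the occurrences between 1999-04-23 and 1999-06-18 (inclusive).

Occurrences land 13·i days after 1999-04-14 for i = 0, 1, 2, …
1999-04-23 is 9 days after the start; 9 ÷ 13 = 0 remainder 9; since the remainder is 9, round up to i = 1. First occurrence in the window: #2 on 1999-04-27 (1×13 = 13 days in).
1999-06-18 is 65 days after the start; 65 ÷ 13 = 5 remainder 0. Last occurrence in the window: #6 on 1999-06-18.
Occurrences #2 through #6: 5 in total.

5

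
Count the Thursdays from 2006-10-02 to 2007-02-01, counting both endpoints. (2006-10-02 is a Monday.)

18

2006-10-02 is a Monday; the first Thursday on or after it is 2006-10-05 (3 days later).
From 2006-10-05 to 2007-02-01: 26 + 30 + 31 + 31 + 1 = 119 days (rest of October, November, December, January, February).
119 ÷ 7 = 17 full weeks with remainder 0, so 17 more Thursdays after the first → 18.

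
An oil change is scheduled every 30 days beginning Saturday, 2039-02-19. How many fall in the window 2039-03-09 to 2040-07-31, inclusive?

Occurrences land 30·i days after 2039-02-19 for i = 0, 1, 2, …
2039-03-09 is 18 days after the start; 18 ÷ 30 = 0 remainder 18; since the remainder is 18, round up to i = 1. First occurrence in the window: #2 on 2039-03-21 (1×30 = 30 days in).
2040-07-31 is 528 days after the start; 528 ÷ 30 = 17 remainder 18. Last occurrence in the window: #18 on 2040-07-13.
Occurrences #2 through #18: 17 in total.

17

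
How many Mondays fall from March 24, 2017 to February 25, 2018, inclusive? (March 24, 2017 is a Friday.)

48

March 24, 2017 is a Friday; the first Monday on or after it is March 27, 2017 (3 days later).
From March 27, 2017 to February 25, 2018: 279 + 56 = 335 days (rest of 2017, to February 25, 2018 in 2018).
335 ÷ 7 = 47 full weeks with remainder 6, so 47 more Mondays after the first → 48.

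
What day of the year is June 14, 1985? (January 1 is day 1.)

165

Days in months before June: 31 + 28 + 31 + 30 + 31 = 151.
Plus 14 days into June → day 165.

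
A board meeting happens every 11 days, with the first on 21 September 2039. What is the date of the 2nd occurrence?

2 October 2039

The 2nd occurrence is 1 interval after the first: 1 × 11 = 11 days after 21 September 2039.
September has 30 days — 9 days to the end of September leaves 2.
2 days into October → 2 October 2039.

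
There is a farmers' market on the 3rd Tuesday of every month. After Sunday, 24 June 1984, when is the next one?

June 1984 starts on a Friday; its first Tuesday is the 5th, so the 3rd Tuesday is the 19th — 19 June 1984.
That is not after 24 June 1984, so look at July 1984.
July 1984 starts on a Sunday; its first Tuesday is the 3rd, so the 3rd Tuesday is the 17th — 17 July 1984.

17 July 1984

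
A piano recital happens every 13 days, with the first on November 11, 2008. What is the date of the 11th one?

The 11th occurrence is 10 intervals after the first: 10 × 13 = 130 days after November 11, 2008.
November has 30 days — 19 days to the end of November leaves 111.
December has 31 days (80 left).
January has 31 days (49 left).
February has 28 days (21 left).
21 days into March → March 21, 2009.

March 21, 2009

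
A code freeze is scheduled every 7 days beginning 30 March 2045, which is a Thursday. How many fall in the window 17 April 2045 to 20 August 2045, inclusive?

Occurrences land 7·i days after 30 March 2045 for i = 0, 1, 2, …
17 April 2045 is 18 days after the start; 18 ÷ 7 = 2 remainder 4; since the remainder is 4, round up to i = 3. First occurrence in the window: #4 on 20 April 2045 (3×7 = 21 days in).
20 August 2045 is 143 days after the start; 143 ÷ 7 = 20 remainder 3. Last occurrence in the window: #21 on 17 August 2045.
Occurrences #4 through #21: 18 in total.

18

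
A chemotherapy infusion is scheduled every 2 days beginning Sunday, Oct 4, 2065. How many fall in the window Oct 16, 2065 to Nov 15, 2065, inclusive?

16

Occurrences land 2·i days after Oct 4, 2065 for i = 0, 1, 2, …
Oct 16, 2065 is 12 days after the start; 12 ÷ 2 = 6 remainder 0. First occurrence in the window: #7 on Oct 16, 2065 (6×2 = 12 days in).
Nov 15, 2065 is 42 days after the start; 42 ÷ 2 = 21 remainder 0. Last occurrence in the window: #22 on Nov 15, 2065.
Occurrences #7 through #22: 16 in total.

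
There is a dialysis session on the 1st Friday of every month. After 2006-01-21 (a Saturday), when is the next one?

2006-02-03

January 2006 starts on a Sunday, so its 1st Friday is 2006-01-06 (5 days in).
That is not after 2006-01-21, so look at February 2006.
February 2006 starts on a Wednesday, so its 1st Friday is 2006-02-03 (2 days in).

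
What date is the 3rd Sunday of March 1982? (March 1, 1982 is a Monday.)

21 March 1982

March 1982 begins on a Monday, so the first Sunday is March 7 (6 days later).
The 3rd Sunday is 2 weeks later: 7 + 14 = 21.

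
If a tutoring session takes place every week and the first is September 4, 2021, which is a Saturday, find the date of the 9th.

October 30, 2021

The 9th occurrence is 8 intervals after the first: 8 × 7 = 56 days after September 4, 2021.
September has 30 days — 26 days to the end of September leaves 30.
30 days into October → October 30, 2021.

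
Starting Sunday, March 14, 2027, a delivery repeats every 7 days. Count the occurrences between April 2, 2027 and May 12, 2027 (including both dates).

6

Occurrences land 7·i days after March 14, 2027 for i = 0, 1, 2, …
April 2, 2027 is 19 days after the start; 19 ÷ 7 = 2 remainder 5; since the remainder is 5, round up to i = 3. First occurrence in the window: #4 on April 4, 2027 (3×7 = 21 days in).
May 12, 2027 is 59 days after the start; 59 ÷ 7 = 8 remainder 3. Last occurrence in the window: #9 on May 9, 2027.
Occurrences #4 through #9: 6 in total.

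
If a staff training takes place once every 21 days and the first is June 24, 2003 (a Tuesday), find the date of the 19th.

July 6, 2004

The 19th occurrence is 18 intervals after the first: 18 × 21 = 378 days after June 24, 2003.
June has 30 days — 6 days to the end of June leaves 372.
July has 31 days (341 left).
August has 31 days (310 left).
September has 30 days (280 left).
October has 31 days (249 left).
November has 30 days (219 left).
December has 31 days (188 left).
January has 31 days (157 left).
February has 29 days (128 left).
March has 31 days (97 left).
April has 30 days (67 left).
May has 31 days (36 left).
June has 30 days (6 left).
6 days into July → July 6, 2004.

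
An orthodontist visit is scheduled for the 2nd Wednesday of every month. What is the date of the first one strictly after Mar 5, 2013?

Mar 2013 starts on a Friday; its first Wednesday is the 6th, so the 2nd Wednesday is the 13th — Mar 13, 2013.
Mar 13, 2013 is after Mar 5, 2013, so that is the next one.

Mar 13, 2013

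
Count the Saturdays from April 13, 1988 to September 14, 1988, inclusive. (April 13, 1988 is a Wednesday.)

April 13, 1988 is a Wednesday; the first Saturday on or after it is April 16, 1988 (3 days later).
From April 16, 1988 to September 14, 1988: 14 + 31 + 30 + 31 + 31 + 14 = 151 days (rest of April, May, June, July, August, September).
151 ÷ 7 = 21 full weeks with remainder 4, so 21 more Saturdays after the first → 22.

22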